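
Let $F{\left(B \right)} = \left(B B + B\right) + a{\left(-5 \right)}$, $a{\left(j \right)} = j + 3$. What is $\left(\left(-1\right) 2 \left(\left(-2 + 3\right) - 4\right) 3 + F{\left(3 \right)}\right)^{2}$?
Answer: $784$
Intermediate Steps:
$a{\left(j \right)} = 3 + j$
$F{\left(B \right)} = -2 + B + B^{2}$ ($F{\left(B \right)} = \left(B B + B\right) + \left(3 - 5\right) = \left(B^{2} + B\right) - 2 = \left(B + B^{2}\right) - 2 = -2 + B + B^{2}$)
$\left(\left(-1\right) 2 \left(\left(-2 + 3\right) - 4\right) 3 + F{\left(3 \right)}\right)^{2} = \left(\left(-1\right) 2 \left(\left(-2 + 3\right) - 4\right) 3 + \left(-2 + 3 + 3^{2}\right)\right)^{2} = \left(- 2 \left(1 - 4\right) 3 + \left(-2 + 3 + 9\right)\right)^{2} = \left(\left(-2\right) \left(-3\right) 3 + 10\right)^{2} = \left(6 \cdot 3 + 10\right)^{2} = \left(18 + 10\right)^{2} = 28^{2} = 784$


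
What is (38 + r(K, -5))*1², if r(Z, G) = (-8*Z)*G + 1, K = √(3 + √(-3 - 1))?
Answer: 39 + 40*√(3 + 2*I) ≈ 111.69 + 22.01*I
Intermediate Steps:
K = √(3 + 2*I) (K = √(3 + √(-4)) = √(3 + 2*I) ≈ 1.8174 + 0.55025*I)
r(Z, G) = 1 - 8*G*Z (r(Z, G) = -8*G*Z + 1 = 1 - 8*G*Z)
(38 + r(K, -5))*1² = (38 + (1 - 8*(-5)*√(3 + 2*I)))*1² = (38 + (1 + 40*√(3 + 2*I)))*1 = (39 + 40*√(3 + 2*I))*1 = 39 + 40*√(3 + 2*I)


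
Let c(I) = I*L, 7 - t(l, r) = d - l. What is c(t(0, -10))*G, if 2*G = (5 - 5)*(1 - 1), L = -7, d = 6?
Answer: 0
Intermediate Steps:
t(l, r) = 1 + l (t(l, r) = 7 - (6 - l) = 7 + (-6 + l) = 1 + l)
c(I) = -7*I (c(I) = I*(-7) = -7*I)
G = 0 (G = ((5 - 5)*(1 - 1))/2 = (0*0)/2 = (1/2)*0 = 0)
c(t(0, -10))*G = -7*(1 + 0)*0 = -7*1*0 = -7*0 = 0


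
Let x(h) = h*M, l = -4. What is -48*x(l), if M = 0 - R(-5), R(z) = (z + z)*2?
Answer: 3840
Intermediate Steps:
R(z) = 4*z (R(z) = (2*z)*2 = 4*z)
M = 20 (M = 0 - 4*(-5) = 0 - 1*(-20) = 0 + 20 = 20)
x(h) = 20*h (x(h) = h*20 = 20*h)
-48*x(l) = -960*(-4) = -48*(-80) = 3840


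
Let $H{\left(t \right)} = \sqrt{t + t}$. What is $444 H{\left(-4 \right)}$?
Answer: $888 i \sqrt{2} \approx 1255.8 i$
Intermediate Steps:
$H{\left(t \right)} = \sqrt{2} \sqrt{t}$ ($H{\left(t \right)} = \sqrt{2 t} = \sqrt{2} \sqrt{t}$)
$444 H{\left(-4 \right)} = 444 \sqrt{2} \sqrt{-4} = 444 \sqrt{2} \cdot 2 i = 444 \cdot 2 i \sqrt{2} = 888 i \sqrt{2}$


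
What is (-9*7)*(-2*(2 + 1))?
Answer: 378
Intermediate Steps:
(-9*7)*(-2*(2 + 1)) = -(-126)*3 = -63*(-6) = 378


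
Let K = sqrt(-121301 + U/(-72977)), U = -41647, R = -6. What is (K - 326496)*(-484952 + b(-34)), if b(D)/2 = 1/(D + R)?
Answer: 791674522584/5 - 29097123*I*sqrt(71778080570790)/1459540 ≈ 1.5833e+11 - 1.689e+8*I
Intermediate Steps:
b(D) = 2/(-6 + D) (b(D) = 2/(D - 6) = 2/(-6 + D))
K = 3*I*sqrt(71778080570790)/72977 (K = sqrt(-121301 - 41647/(-72977)) = sqrt(-121301 - 41647*(-1/72977)) = sqrt(-121301 + 41647/72977) = sqrt(-8852141430/72977) = 3*I*sqrt(71778080570790)/72977 ≈ 348.28*I)
(K - 326496)*(-484952 + b(-34)) = (3*I*sqrt(71778080570790)/72977 - 326496)*(-484952 + 2/(-6 - 34)) = (-326496 + 3*I*sqrt(71778080570790)/72977)*(-484952 + 2/(-40)) = (-326496 + 3*I*sqrt(71778080570790)/72977)*(-484952 + 2*(-1/40)) = (-326496 + 3*I*sqrt(71778080570790)/72977)*(-484952 - 1/20) = (-326496 + 3*I*sqrt(71778080570790)/72977)*(-9699041/20) = 791674522584/5 - 29097123*I*sqrt(71778080570790)/1459540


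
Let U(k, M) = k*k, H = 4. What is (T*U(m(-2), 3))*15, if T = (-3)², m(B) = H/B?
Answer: 540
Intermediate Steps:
m(B) = 4/B
T = 9
U(k, M) = k²
(T*U(m(-2), 3))*15 = (9*(4/(-2))²)*15 = (9*(4*(-½))²)*15 = (9*(-2)²)*15 = (9*4)*15 = 36*15 = 540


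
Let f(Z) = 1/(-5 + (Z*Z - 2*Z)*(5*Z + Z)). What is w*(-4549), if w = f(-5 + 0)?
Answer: 4549/1055 ≈ 4.3119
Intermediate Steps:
f(Z) = 1/(-5 + 6*Z*(Z**2 - 2*Z)) (f(Z) = 1/(-5 + (Z**2 - 2*Z)*(6*Z)) = 1/(-5 + 6*Z*(Z**2 - 2*Z)))
w = -1/1055 (w = 1/(-5 - 12*(-5 + 0)**2 + 6*(-5 + 0)**3) = 1/(-5 - 12*(-5)**2 + 6*(-5)**3) = 1/(-5 - 12*25 + 6*(-125)) = 1/(-5 - 300 - 750) = 1/(-1055) = -1/1055 ≈ -0.00094787)
w*(-4549) = -1/1055*(-4549) = 4549/1055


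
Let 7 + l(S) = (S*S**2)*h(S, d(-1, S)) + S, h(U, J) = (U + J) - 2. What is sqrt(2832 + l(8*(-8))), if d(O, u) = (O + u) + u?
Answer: sqrt(51120841) ≈ 7149.9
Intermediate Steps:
d(O, u) = O + 2*u
h(U, J) = -2 + J + U (h(U, J) = (J + U) - 2 = -2 + J + U)
l(S) = -7 + S + S**3*(-3 + 3*S) (l(S) = -7 + ((S*S**2)*(-2 + (-1 + 2*S) + S) + S) = -7 + (S**3*(-3 + 3*S) + S) = -7 + (S + S**3*(-3 + 3*S)) = -7 + S + S**3*(-3 + 3*S))
sqrt(2832 + l(8*(-8))) = sqrt(2832 + (-7 + 8*(-8) + 3*(8*(-8))**3*(-1 + 8*(-8)))) = sqrt(2832 + (-7 - 64 + 3*(-64)**3*(-1 - 64))) = sqrt(2832 + (-7 - 64 + 3*(-262144)*(-65))) = sqrt(2832 + (-7 - 64 + 51118080)) = sqrt(2832 + 51118009) = sqrt(51120841)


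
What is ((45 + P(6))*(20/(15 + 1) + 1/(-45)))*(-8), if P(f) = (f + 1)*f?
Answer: -12818/15 ≈ -854.53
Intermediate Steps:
P(f) = f*(1 + f) (P(f) = (1 + f)*f = f*(1 + f))
((45 + P(6))*(20/(15 + 1) + 1/(-45)))*(-8) = ((45 + 6*(1 + 6))*(20/(15 + 1) + 1/(-45)))*(-8) = ((45 + 6*7)*(20/16 + 1*(-1/45)))*(-8) = ((45 + 42)*(20*(1/16) - 1/45))*(-8) = (87*(5/4 - 1/45))*(-8) = (87*(221/180))*(-8) = (6409/60)*(-8) = -12818/15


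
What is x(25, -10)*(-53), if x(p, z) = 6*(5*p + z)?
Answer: -36570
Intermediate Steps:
x(p, z) = 6*z + 30*p (x(p, z) = 6*(z + 5*p) = 6*z + 30*p)
x(25, -10)*(-53) = (6*(-10) + 30*25)*(-53) = (-60 + 750)*(-53) = 690*(-53) = -36570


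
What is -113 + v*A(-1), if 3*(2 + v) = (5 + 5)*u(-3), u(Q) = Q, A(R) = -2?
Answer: -89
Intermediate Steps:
v = -12 (v = -2 + ((5 + 5)*(-3))/3 = -2 + (10*(-3))/3 = -2 + (1/3)*(-30) = -2 - 10 = -12)
-113 + v*A(-1) = -113 - 12*(-2) = -113 + 24 = -89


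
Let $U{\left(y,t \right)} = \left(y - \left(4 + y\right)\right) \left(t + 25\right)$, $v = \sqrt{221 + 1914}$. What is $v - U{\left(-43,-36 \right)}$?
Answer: $-44 + \sqrt{2135} \approx 2.2061$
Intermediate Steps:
$v = \sqrt{2135} \approx 46.206$
$U{\left(y,t \right)} = -100 - 4 t$ ($U{\left(y,t \right)} = \left(y - \left(4 + y\right)\right) \left(25 + t\right) = - 4 \left(25 + t\right) = -100 - 4 t$)
$v - U{\left(-43,-36 \right)} = \sqrt{2135} - \left(-100 - -144\right) = \sqrt{2135} - \left(-100 + 144\right) = \sqrt{2135} - 44 = -44 + \sqrt{2135}$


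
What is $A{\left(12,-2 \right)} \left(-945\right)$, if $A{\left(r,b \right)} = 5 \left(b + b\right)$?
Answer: $18900$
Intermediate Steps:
$A{\left(r,b \right)} = 10 b$ ($A{\left(r,b \right)} = 5 \cdot 2 b = 10 b$)
$A{\left(12,-2 \right)} \left(-945\right) = 10 \left(-2\right) \left(-945\right) = \left(-20\right) \left(-945\right) = 18900$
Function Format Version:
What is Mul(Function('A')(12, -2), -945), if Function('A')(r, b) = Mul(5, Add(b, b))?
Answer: 18900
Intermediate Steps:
Function('A')(r, b) = Mul(10, b) (Function('A')(r, b) = Mul(5, Mul(2, b)) = Mul(10, b))
Mul(Function('A')(12, -2), -945) = Mul(Mul(10, -2), -945) = Mul(-20, -945) = 18900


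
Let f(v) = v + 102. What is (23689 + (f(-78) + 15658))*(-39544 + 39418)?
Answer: -4960746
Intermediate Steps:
f(v) = 102 + v
(23689 + (f(-78) + 15658))*(-39544 + 39418) = (23689 + ((102 - 78) + 15658))*(-39544 + 39418) = (23689 + (24 + 15658))*(-126) = (23689 + 15682)*(-126) = 39371*(-126) = -4960746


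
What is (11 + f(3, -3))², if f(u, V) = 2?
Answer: 169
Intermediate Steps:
(11 + f(3, -3))² = (11 + 2)² = 13² = 169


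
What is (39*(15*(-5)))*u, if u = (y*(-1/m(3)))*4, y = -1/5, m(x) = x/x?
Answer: -2340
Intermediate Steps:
m(x) = 1
y = -1/5 (y = -1*1/5 = -1/5 ≈ -0.20000)
u = 4/5 (u = -(-1)/(5*1)*4 = -(-1)/5*4 = -1/5*(-1)*4 = (1/5)*4 = 4/5 ≈ 0.80000)
(39*(15*(-5)))*u = (39*(15*(-5)))*(4/5) = (39*(-75))*(4/5) = -2925*4/5 = -2340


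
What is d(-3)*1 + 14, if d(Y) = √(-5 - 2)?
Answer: 14 + I*√7 ≈ 14.0 + 2.6458*I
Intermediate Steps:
d(Y) = I*√7 (d(Y) = √(-7) = I*√7)
d(-3)*1 + 14 = (I*√7)*1 + 14 = I*√7 + 14 = 14 + I*√7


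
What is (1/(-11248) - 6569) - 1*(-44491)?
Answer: 426546655/11248 ≈ 37922.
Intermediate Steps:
(1/(-11248) - 6569) - 1*(-44491) = (-1/11248 - 6569) + 44491 = -73888113/11248 + 44491 = 426546655/11248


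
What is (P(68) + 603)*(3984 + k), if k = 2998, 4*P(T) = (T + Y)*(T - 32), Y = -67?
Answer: 4272984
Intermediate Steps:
P(T) = (-67 + T)*(-32 + T)/4 (P(T) = ((T - 67)*(T - 32))/4 = ((-67 + T)*(-32 + T))/4 = (-67 + T)*(-32 + T)/4)
(P(68) + 603)*(3984 + k) = ((536 - 99/4*68 + (1/4)*68**2) + 603)*(3984 + 2998) = ((536 - 1683 + (1/4)*4624) + 603)*6982 = ((536 - 1683 + 1156) + 603)*6982 = (9 + 603)*6982 = 612*6982 = 4272984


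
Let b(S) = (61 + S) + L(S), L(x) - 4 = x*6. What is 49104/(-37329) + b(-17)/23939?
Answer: -392505474/297872977 ≈ -1.3177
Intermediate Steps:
L(x) = 4 + 6*x (L(x) = 4 + x*6 = 4 + 6*x)
b(S) = 65 + 7*S (b(S) = (61 + S) + (4 + 6*S) = 65 + 7*S)
49104/(-37329) + b(-17)/23939 = 49104/(-37329) + (65 + 7*(-17))/23939 = 49104*(-1/37329) + (65 - 119)*(1/23939) = -16368/12443 - 54*1/23939 = -16368/12443 - 54/23939 = -392505474/297872977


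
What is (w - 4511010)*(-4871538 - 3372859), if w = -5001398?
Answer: 78424067977976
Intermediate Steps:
(w - 4511010)*(-4871538 - 3372859) = (-5001398 - 4511010)*(-4871538 - 3372859) = -9512408*(-8244397) = 78424067977976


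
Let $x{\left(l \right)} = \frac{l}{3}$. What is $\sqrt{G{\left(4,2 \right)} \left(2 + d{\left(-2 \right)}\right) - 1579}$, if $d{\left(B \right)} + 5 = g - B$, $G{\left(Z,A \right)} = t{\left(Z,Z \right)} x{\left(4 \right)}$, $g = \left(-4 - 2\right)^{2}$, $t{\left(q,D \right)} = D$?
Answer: $\frac{i \sqrt{12531}}{3} \approx 37.314 i$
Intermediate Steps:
$x{\left(l \right)} = \frac{l}{3}$ ($x{\left(l \right)} = l \frac{1}{3} = \frac{l}{3}$)
$g = 36$ ($g = \left(-6\right)^{2} = 36$)
$G{\left(Z,A \right)} = \frac{4 Z}{3}$ ($G{\left(Z,A \right)} = Z \frac{1}{3} \cdot 4 = Z \frac{4}{3} = \frac{4 Z}{3}$)
$d{\left(B \right)} = 31 - B$ ($d{\left(B \right)} = -5 - \left(-36 + B\right) = 31 - B$)
$\sqrt{G{\left(4,2 \right)} \left(2 + d{\left(-2 \right)}\right) - 1579} = \sqrt{\frac{4}{3} \cdot 4 \left(2 + \left(31 - -2\right)\right) - 1579} = \sqrt{\frac{16 \left(2 + \left(31 + 2\right)\right)}{3} - 1579} = \sqrt{\frac{16 \left(2 + 33\right)}{3} - 1579} = \sqrt{\frac{16}{3} \cdot 35 - 1579} = \sqrt{\frac{560}{3} - 1579} = \sqrt{- \frac{4177}{3}} = \frac{i \sqrt{12531}}{3}$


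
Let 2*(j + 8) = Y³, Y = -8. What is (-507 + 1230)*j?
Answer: -190872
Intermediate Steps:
j = -264 (j = -8 + (½)*(-8)³ = -8 + (½)*(-512) = -8 - 256 = -264)
(-507 + 1230)*j = (-507 + 1230)*(-264) = 723*(-264) = -190872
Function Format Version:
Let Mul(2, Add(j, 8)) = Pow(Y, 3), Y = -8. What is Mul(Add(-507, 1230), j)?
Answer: -190872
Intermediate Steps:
j = -264 (j = Add(-8, Mul(Rational(1, 2), Pow(-8, 3))) = Add(-8, Mul(Rational(1, 2), -512)) = Add(-8, -256) = -264)
Mul(Add(-507, 1230), j) = Mul(Add(-507, 1230), -264) = Mul(723, -264) = -190872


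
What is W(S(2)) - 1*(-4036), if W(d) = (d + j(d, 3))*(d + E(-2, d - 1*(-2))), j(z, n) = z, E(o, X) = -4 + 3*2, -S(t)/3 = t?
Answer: 4084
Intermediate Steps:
S(t) = -3*t
E(o, X) = 2 (E(o, X) = -4 + 6 = 2)
W(d) = 2*d*(2 + d) (W(d) = (d + d)*(d + 2) = (2*d)*(2 + d) = 2*d*(2 + d))
W(S(2)) - 1*(-4036) = 2*(-3*2)*(2 - 3*2) - 1*(-4036) = 2*(-6)*(2 - 6) + 4036 = 2*(-6)*(-4) + 4036 = 48 + 4036 = 4084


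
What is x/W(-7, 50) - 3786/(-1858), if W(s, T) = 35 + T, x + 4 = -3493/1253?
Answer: 5534652/2826947 ≈ 1.9578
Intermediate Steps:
x = -1215/179 (x = -4 - 3493/1253 = -4 - 3493*1/1253 = -4 - 499/179 = -1215/179 ≈ -6.7877)
x/W(-7, 50) - 3786/(-1858) = -1215/(179*(35 + 50)) - 3786/(-1858) = -1215/179/85 - 3786*(-1/1858) = -1215/179*1/85 + 1893/929 = -243/3043 + 1893/929 = 5534652/2826947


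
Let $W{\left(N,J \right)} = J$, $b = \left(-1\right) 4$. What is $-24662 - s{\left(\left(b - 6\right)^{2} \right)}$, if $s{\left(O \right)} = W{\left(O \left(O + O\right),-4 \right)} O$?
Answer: $-24262$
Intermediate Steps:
$b = -4$
$s{\left(O \right)} = - 4 O$
$-24662 - s{\left(\left(b - 6\right)^{2} \right)} = -24662 - - 4 \left(-4 - 6\right)^{2} = -24662 - - 4 \left(-10\right)^{2} = -24662 - \left(-4\right) 100 = -24662 - -400 = -24662 + 400 = -24262$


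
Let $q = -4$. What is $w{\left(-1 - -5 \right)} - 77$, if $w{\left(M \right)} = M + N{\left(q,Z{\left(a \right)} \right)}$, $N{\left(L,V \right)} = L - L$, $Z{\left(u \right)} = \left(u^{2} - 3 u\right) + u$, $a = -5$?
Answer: $-73$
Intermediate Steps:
$Z{\left(u \right)} = u^{2} - 2 u$
$N{\left(L,V \right)} = 0$
$w{\left(M \right)} = M$ ($w{\left(M \right)} = M + 0 = M$)
$w{\left(-1 - -5 \right)} - 77 = \left(-1 - -5\right) - 77 = \left(-1 + 5\right) - 77 = 4 - 77 = -73$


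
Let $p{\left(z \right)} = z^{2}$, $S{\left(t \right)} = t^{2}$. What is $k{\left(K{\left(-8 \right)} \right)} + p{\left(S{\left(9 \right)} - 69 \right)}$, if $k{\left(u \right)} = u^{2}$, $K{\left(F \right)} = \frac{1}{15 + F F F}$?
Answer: $\frac{35569297}{247009} \approx 144.0$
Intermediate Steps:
$K{\left(F \right)} = \frac{1}{15 + F^{3}}$ ($K{\left(F \right)} = \frac{1}{15 + F^{2} F} = \frac{1}{15 + F^{3}}$)
$k{\left(K{\left(-8 \right)} \right)} + p{\left(S{\left(9 \right)} - 69 \right)} = \left(\frac{1}{15 + \left(-8\right)^{3}}\right)^{2} + \left(9^{2} - 69\right)^{2} = \left(\frac{1}{15 - 512}\right)^{2} + \left(81 - 69\right)^{2} = \left(\frac{1}{-497}\right)^{2} + 12^{2} = \left(- \frac{1}{497}\right)^{2} + 144 = \frac{1}{247009} + 144 = \frac{35569297}{247009}$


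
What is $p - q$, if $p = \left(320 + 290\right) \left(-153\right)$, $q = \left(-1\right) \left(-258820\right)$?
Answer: $-352150$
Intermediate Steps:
$q = 258820$
$p = -93330$ ($p = 610 \left(-153\right) = -93330$)
$p - q = -93330 - 258820 = -352150$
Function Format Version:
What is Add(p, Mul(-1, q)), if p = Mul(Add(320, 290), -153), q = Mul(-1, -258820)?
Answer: -352150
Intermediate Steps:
q = 258820
p = -93330 (p = Mul(610, -153) = -93330)
Add(p, Mul(-1, q)) = Add(-93330, Mul(-1, 258820)) = Add(-93330, -258820) = -352150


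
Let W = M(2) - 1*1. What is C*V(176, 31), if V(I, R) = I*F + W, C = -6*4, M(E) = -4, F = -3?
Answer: 12792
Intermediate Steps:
C = -24
W = -5 (W = -4 - 1*1 = -4 - 1 = -5)
V(I, R) = -5 - 3*I (V(I, R) = I*(-3) - 5 = -3*I - 5 = -5 - 3*I)
C*V(176, 31) = -24*(-5 - 3*176) = -24*(-5 - 528) = -24*(-533) = 12792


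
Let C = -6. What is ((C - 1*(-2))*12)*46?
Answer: -2208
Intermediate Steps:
((C - 1*(-2))*12)*46 = ((-6 - 1*(-2))*12)*46 = ((-6 + 2)*12)*46 = -4*12*46 = -48*46 = -2208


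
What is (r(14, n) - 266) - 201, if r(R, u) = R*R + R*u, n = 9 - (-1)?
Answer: -131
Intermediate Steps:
n = 10 (n = 9 - 1*(-1) = 9 + 1 = 10)
r(R, u) = R² + R*u
(r(14, n) - 266) - 201 = (14*(14 + 10) - 266) - 201 = (14*24 - 266) - 201 = (336 - 266) - 201 = 70 - 201 = -131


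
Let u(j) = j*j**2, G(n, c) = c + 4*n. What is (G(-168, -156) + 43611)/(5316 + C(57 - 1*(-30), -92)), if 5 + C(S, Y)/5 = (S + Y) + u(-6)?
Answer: 3291/322 ≈ 10.220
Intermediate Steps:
u(j) = j**3
C(S, Y) = -1105 + 5*S + 5*Y (C(S, Y) = -25 + 5*((S + Y) + (-6)**3) = -25 + 5*((S + Y) - 216) = -25 + 5*(-216 + S + Y) = -25 + (-1080 + 5*S + 5*Y) = -1105 + 5*S + 5*Y)
(G(-168, -156) + 43611)/(5316 + C(57 - 1*(-30), -92)) = ((-156 + 4*(-168)) + 43611)/(5316 + (-1105 + 5*(57 - 1*(-30)) + 5*(-92))) = ((-156 - 672) + 43611)/(5316 + (-1105 + 5*(57 + 30) - 460)) = (-828 + 43611)/(5316 + (-1105 + 5*87 - 460)) = 42783/(5316 + (-1105 + 435 - 460)) = 42783/(5316 - 1130) = 42783/4186 = 42783*(1/4186) = 3291/322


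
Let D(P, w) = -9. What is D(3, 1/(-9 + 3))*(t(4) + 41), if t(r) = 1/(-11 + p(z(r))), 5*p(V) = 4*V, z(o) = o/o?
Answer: -6258/17 ≈ -368.12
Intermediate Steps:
z(o) = 1
p(V) = 4*V/5 (p(V) = (4*V)/5 = 4*V/5)
t(r) = -5/51 (t(r) = 1/(-11 + (4/5)*1) = 1/(-11 + 4/5) = 1/(-51/5) = -5/51)
D(3, 1/(-9 + 3))*(t(4) + 41) = -9*(-5/51 + 41) = -9*2086/51 = -6258/17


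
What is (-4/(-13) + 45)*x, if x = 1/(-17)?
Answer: -589/221 ≈ -2.6652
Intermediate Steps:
x = -1/17 ≈ -0.058824
(-4/(-13) + 45)*x = (-4/(-13) + 45)*(-1/17) = (-4*(-1/13) + 45)*(-1/17) = (4/13 + 45)*(-1/17) = (589/13)*(-1/17) = -589/221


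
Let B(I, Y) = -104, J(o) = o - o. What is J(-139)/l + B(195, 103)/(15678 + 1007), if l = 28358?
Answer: -104/16685 ≈ -0.0062331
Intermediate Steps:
J(o) = 0
J(-139)/l + B(195, 103)/(15678 + 1007) = 0/28358 - 104/(15678 + 1007) = 0*(1/28358) - 104/16685 = 0 - 104*1/16685 = 0 - 104/16685 = -104/16685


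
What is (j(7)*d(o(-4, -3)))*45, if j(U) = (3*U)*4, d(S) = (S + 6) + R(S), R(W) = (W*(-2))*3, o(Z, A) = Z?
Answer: 98280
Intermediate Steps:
R(W) = -6*W (R(W) = -2*W*3 = -6*W)
d(S) = 6 - 5*S (d(S) = (S + 6) - 6*S = (6 + S) - 6*S = 6 - 5*S)
j(U) = 12*U
(j(7)*d(o(-4, -3)))*45 = ((12*7)*(6 - 5*(-4)))*45 = (84*(6 + 20))*45 = (84*26)*45 = 2184*45 = 98280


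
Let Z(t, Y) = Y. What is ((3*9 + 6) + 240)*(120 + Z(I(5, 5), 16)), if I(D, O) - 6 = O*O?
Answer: 37128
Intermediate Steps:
I(D, O) = 6 + O² (I(D, O) = 6 + O*O = 6 + O²)
((3*9 + 6) + 240)*(120 + Z(I(5, 5), 16)) = ((3*9 + 6) + 240)*(120 + 16) = ((27 + 6) + 240)*136 = (33 + 240)*136 = 273*136 = 37128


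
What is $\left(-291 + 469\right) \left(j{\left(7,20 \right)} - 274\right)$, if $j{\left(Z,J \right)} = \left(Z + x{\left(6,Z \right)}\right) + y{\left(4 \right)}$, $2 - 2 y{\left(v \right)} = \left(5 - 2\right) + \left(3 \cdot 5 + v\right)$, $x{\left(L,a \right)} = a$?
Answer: $-48060$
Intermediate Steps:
$y{\left(v \right)} = -8 - \frac{v}{2}$ ($y{\left(v \right)} = 1 - \frac{\left(5 - 2\right) + \left(3 \cdot 5 + v\right)}{2} = 1 - \frac{3 + \left(15 + v\right)}{2} = 1 - \frac{18 + v}{2} = 1 - \left(9 + \frac{v}{2}\right) = -8 - \frac{v}{2}$)
$j{\left(Z,J \right)} = -10 + 2 Z$ ($j{\left(Z,J \right)} = \left(Z + Z\right) - 10 = 2 Z - 10 = -10 + 2 Z$)
$\left(-291 + 469\right) \left(j{\left(7,20 \right)} - 274\right) = \left(-291 + 469\right) \left(\left(-10 + 2 \cdot 7\right) - 274\right) = 178 \left(\left(-10 + 14\right) - 274\right) = 178 \left(4 - 274\right) = 178 \left(-270\right) = -48060$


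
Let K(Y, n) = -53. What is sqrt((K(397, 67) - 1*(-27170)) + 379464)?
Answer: sqrt(406581) ≈ 637.64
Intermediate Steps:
sqrt((K(397, 67) - 1*(-27170)) + 379464) = sqrt((-53 - 1*(-27170)) + 379464) = sqrt((-53 + 27170) + 379464) = sqrt(27117 + 379464) = sqrt(406581)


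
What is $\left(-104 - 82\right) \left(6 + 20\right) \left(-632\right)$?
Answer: $3056352$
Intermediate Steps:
$\left(-104 - 82\right) \left(6 + 20\right) \left(-632\right) = \left(-186\right) 26 \left(-632\right) = \left(-4836\right) \left(-632\right) = 3056352$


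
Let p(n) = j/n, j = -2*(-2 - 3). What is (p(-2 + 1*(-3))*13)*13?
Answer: -338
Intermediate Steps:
j = 10 (j = -2*(-5) = 10)
p(n) = 10/n
(p(-2 + 1*(-3))*13)*13 = ((10/(-2 + 1*(-3)))*13)*13 = ((10/(-2 - 3))*13)*13 = ((10/(-5))*13)*13 = ((10*(-1/5))*13)*13 = -2*13*13 = -26*13 = -338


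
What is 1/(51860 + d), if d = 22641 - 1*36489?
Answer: 1/38012 ≈ 2.6307e-5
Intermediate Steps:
d = -13848 (d = 22641 - 36489 = -13848)
1/(51860 + d) = 1/(51860 - 13848) = 1/38012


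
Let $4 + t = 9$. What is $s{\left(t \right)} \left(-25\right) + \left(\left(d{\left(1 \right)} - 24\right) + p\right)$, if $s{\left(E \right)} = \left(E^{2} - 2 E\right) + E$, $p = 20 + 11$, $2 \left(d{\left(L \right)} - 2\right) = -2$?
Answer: $-492$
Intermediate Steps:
$d{\left(L \right)} = 1$ ($d{\left(L \right)} = 2 + \frac{1}{2} \left(-2\right) = 2 - 1 = 1$)
$p = 31$
$t = 5$ ($t = -4 + 9 = 5$)
$s{\left(E \right)} = E^{2} - E$
$s{\left(t \right)} \left(-25\right) + \left(\left(d{\left(1 \right)} - 24\right) + p\right) = 5 \left(-1 + 5\right) \left(-25\right) + \left(\left(1 - 24\right) + 31\right) = 5 \cdot 4 \left(-25\right) + \left(-23 + 31\right) = 20 \left(-25\right) + 8 = -500 + 8 = -492$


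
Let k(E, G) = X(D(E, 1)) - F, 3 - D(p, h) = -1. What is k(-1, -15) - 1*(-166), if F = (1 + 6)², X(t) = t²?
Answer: 133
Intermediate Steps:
D(p, h) = 4 (D(p, h) = 3 - 1*(-1) = 3 + 1 = 4)
F = 49 (F = 7² = 49)
k(E, G) = -33 (k(E, G) = 4² - 1*49 = 16 - 49 = -33)
k(-1, -15) - 1*(-166) = -33 - 1*(-166) = -33 + 166 = 133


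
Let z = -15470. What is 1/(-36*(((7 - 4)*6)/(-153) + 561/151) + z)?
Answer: -2567/40043950 ≈ -6.4105e-5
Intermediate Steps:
1/(-36*(((7 - 4)*6)/(-153) + 561/151) + z) = 1/(-36*(((7 - 4)*6)/(-153) + 561/151) - 15470) = 1/(-36*((3*6)*(-1/153) + 561*(1/151)) - 15470) = 1/(-36*(18*(-1/153) + 561/151) - 15470) = 1/(-36*(-2/17 + 561/151) - 15470) = 1/(-36*9235/2567 - 15470) = 1/(-332460/2567 - 15470) = 1/(-40043950/2567) = -2567/40043950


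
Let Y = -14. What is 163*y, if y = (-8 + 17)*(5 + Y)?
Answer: -13203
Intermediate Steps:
y = -81 (y = (-8 + 17)*(5 - 14) = 9*(-9) = -81)
163*y = 163*(-81) = -13203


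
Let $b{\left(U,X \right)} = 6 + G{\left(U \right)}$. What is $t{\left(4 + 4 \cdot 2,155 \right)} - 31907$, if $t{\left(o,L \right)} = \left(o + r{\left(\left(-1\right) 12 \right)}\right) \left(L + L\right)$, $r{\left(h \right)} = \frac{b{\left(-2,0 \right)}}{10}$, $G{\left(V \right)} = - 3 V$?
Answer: $-27815$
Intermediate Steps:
$b{\left(U,X \right)} = 6 - 3 U$
$r{\left(h \right)} = \frac{6}{5}$ ($r{\left(h \right)} = \frac{6 - -6}{10} = \left(6 + 6\right) \frac{1}{10} = 12 \cdot \frac{1}{10} = \frac{6}{5}$)
$t{\left(o,L \right)} = 2 L \left(\frac{6}{5} + o\right)$ ($t{\left(o,L \right)} = \left(o + \frac{6}{5}\right) \left(L + L\right) = \left(\frac{6}{5} + o\right) 2 L = 2 L \left(\frac{6}{5} + o\right)$)
$t{\left(4 + 4 \cdot 2,155 \right)} - 31907 = \frac{2}{5} \cdot 155 \left(6 + 5 \left(4 + 4 \cdot 2\right)\right) - 31907 = \frac{2}{5} \cdot 155 \left(6 + 5 \left(4 + 8\right)\right) - 31907 = \frac{2}{5} \cdot 155 \left(6 + 5 \cdot 12\right) - 31907 = \frac{2}{5} \cdot 155 \left(6 + 60\right) - 31907 = \frac{2}{5} \cdot 155 \cdot 66 - 31907 = 4092 - 31907 = -27815$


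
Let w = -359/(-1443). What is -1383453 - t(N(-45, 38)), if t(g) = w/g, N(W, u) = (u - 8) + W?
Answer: -29944839826/21645 ≈ -1.3835e+6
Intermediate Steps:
w = 359/1443 (w = -359*(-1/1443) = 359/1443 ≈ 0.24879)
N(W, u) = -8 + W + u (N(W, u) = (-8 + u) + W = -8 + W + u)
t(g) = 359/(1443*g)
-1383453 - t(N(-45, 38)) = -1383453 - 359/(1443*(-8 - 45 + 38)) = -1383453 - 359/(1443*(-15)) = -1383453 - 359*(-1)/(1443*15) = -1383453 - 1*(-359/21645) = -1383453 + 359/21645 = -29944839826/21645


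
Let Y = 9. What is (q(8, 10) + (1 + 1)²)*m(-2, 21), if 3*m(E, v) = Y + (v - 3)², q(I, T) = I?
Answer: 1332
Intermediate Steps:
m(E, v) = 3 + (-3 + v)²/3 (m(E, v) = (9 + (v - 3)²)/3 = (9 + (-3 + v)²)/3 = 3 + (-3 + v)²/3)
(q(8, 10) + (1 + 1)²)*m(-2, 21) = (8 + (1 + 1)²)*(3 + (-3 + 21)²/3) = (8 + 2²)*(3 + (⅓)*18²) = (8 + 4)*(3 + (⅓)*324) = 12*(3 + 108) = 12*111 = 1332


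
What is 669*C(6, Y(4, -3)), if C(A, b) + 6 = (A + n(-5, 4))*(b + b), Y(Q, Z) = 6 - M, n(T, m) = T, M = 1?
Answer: 2676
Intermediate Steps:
Y(Q, Z) = 5 (Y(Q, Z) = 6 - 1*1 = 6 - 1 = 5)
C(A, b) = -6 + 2*b*(-5 + A) (C(A, b) = -6 + (A - 5)*(b + b) = -6 + (-5 + A)*(2*b) = -6 + 2*b*(-5 + A))
669*C(6, Y(4, -3)) = 669*(-6 - 10*5 + 2*6*5) = 669*(-6 - 50 + 60) = 669*4 = 2676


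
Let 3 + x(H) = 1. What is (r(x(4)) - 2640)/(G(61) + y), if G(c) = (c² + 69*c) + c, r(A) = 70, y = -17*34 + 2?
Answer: -514/1483 ≈ -0.34659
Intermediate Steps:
x(H) = -2 (x(H) = -3 + 1 = -2)
y = -576 (y = -578 + 2 = -576)
G(c) = c² + 70*c
(r(x(4)) - 2640)/(G(61) + y) = (70 - 2640)/(61*(70 + 61) - 576) = -2570/(61*131 - 576) = -2570/(7991 - 576) = -2570/7415 = -2570*1/7415 = -514/1483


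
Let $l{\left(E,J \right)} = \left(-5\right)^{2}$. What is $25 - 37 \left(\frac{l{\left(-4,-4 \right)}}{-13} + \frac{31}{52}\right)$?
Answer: $\frac{3853}{52} \approx 74.096$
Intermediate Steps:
$l{\left(E,J \right)} = 25$
$25 - 37 \left(\frac{l{\left(-4,-4 \right)}}{-13} + \frac{31}{52}\right) = 25 - 37 \left(\frac{25}{-13} + \frac{31}{52}\right) = 25 - 37 \left(25 \left(- \frac{1}{13}\right) + 31 \cdot \frac{1}{52}\right) = 25 - 37 \left(- \frac{25}{13} + \frac{31}{52}\right) = 25 - - \frac{2553}{52} = 25 + \frac{2553}{52} = \frac{3853}{52}$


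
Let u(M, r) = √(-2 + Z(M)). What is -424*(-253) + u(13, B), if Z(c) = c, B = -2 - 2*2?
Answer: 107272 + √11 ≈ 1.0728e+5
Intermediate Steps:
B = -6 (B = -2 - 4 = -6)
u(M, r) = √(-2 + M)
-424*(-253) + u(13, B) = -424*(-253) + √(-2 + 13) = 107272 + √11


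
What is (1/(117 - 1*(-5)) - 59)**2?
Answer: 51796809/14884 ≈ 3480.0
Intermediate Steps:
(1/(117 - 1*(-5)) - 59)**2 = (1/(117 + 5) - 59)**2 = (1/122 - 59)**2 = (-7197/122)**2 = 51796809/14884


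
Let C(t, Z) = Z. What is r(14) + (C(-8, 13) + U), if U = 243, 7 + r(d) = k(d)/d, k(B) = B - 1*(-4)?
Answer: 1752/7 ≈ 250.29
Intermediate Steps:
k(B) = 4 + B (k(B) = B + 4 = 4 + B)
r(d) = -7 + (4 + d)/d
r(14) + (C(-8, 13) + U) = (-6 + 4/14) + (13 + 243) = (-6 + 4*(1/14)) + 256 = (-6 + 2/7) + 256 = -40/7 + 256 = 1752/7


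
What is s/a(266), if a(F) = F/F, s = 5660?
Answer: 5660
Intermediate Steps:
a(F) = 1
s/a(266) = 5660/1 = 5660*1 = 5660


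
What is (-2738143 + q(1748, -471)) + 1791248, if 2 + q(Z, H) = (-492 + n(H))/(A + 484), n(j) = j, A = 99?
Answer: -552041914/583 ≈ -9.4690e+5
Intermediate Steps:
q(Z, H) = -1658/583 + H/583 (q(Z, H) = -2 + (-492 + H)/(99 + 484) = -2 + (-492 + H)/583 = -2 + (-492 + H)*(1/583) = -2 + (-492/583 + H/583) = -1658/583 + H/583)
(-2738143 + q(1748, -471)) + 1791248 = (-2738143 + (-1658/583 + (1/583)*(-471))) + 1791248 = (-2738143 + (-1658/583 - 471/583)) + 1791248 = (-2738143 - 2129/583) + 1791248 = -1596339498/583 + 1791248 = -552041914/583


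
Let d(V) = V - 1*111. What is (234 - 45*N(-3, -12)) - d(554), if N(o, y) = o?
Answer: -74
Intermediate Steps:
d(V) = -111 + V (d(V) = V - 111 = -111 + V)
(234 - 45*N(-3, -12)) - d(554) = (234 - 45*(-3)) - (-111 + 554) = (234 + 135) - 1*443 = 369 - 443 = -74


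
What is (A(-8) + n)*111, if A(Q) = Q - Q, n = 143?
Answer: 15873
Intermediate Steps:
A(Q) = 0
(A(-8) + n)*111 = (0 + 143)*111 = 143*111 = 15873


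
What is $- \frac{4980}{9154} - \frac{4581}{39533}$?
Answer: $- \frac{119404407}{180942541} \approx -0.6599$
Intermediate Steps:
$- \frac{4980}{9154} - \frac{4581}{39533} = \left(-4980\right) \frac{1}{9154} - \frac{4581}{39533} = - \frac{2490}{4577} - \frac{4581}{39533} = - \frac{119404407}{180942541}$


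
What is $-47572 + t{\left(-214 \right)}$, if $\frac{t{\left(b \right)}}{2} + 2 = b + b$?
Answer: $-48432$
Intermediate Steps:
$t{\left(b \right)} = -4 + 4 b$ ($t{\left(b \right)} = -4 + 2 \left(b + b\right) = -4 + 2 \cdot 2 b = -4 + 4 b$)
$-47572 + t{\left(-214 \right)} = -47572 + \left(-4 + 4 \left(-214\right)\right) = -47572 - 860 = -48432$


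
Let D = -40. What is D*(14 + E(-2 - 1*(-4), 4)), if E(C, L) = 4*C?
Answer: -880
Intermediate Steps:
D*(14 + E(-2 - 1*(-4), 4)) = -40*(14 + 4*(-2 - 1*(-4))) = -40*(14 + 4*(-2 + 4)) = -40*(14 + 4*2) = -40*(14 + 8) = -40*22 = -880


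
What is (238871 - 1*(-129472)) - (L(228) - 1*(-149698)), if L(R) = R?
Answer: 218417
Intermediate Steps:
(238871 - 1*(-129472)) - (L(228) - 1*(-149698)) = (238871 - 1*(-129472)) - (228 - 1*(-149698)) = (238871 + 129472) - (228 + 149698) = 368343 - 1*149926 = 368343 - 149926 = 218417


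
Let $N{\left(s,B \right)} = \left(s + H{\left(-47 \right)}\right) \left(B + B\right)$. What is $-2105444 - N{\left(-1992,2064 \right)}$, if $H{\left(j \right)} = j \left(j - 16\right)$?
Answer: $-6105476$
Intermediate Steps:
$H{\left(j \right)} = j \left(-16 + j\right)$
$N{\left(s,B \right)} = 2 B \left(2961 + s\right)$ ($N{\left(s,B \right)} = \left(s - 47 \left(-16 - 47\right)\right) \left(B + B\right) = \left(s - -2961\right) 2 B = \left(s + 2961\right) 2 B = \left(2961 + s\right) 2 B = 2 B \left(2961 + s\right)$)
$-2105444 - N{\left(-1992,2064 \right)} = -2105444 - 2 \cdot 2064 \left(2961 - 1992\right) = -2105444 - 2 \cdot 2064 \cdot 969 = -2105444 - 4000032 = -6105476$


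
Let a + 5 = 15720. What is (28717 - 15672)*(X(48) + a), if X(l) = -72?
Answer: 204062935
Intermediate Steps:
a = 15715 (a = -5 + 15720 = 15715)
(28717 - 15672)*(X(48) + a) = (28717 - 15672)*(-72 + 15715) = 13045*15643 = 204062935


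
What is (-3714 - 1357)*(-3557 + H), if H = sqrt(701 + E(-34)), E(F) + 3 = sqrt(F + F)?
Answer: 18037547 - 5071*sqrt(698 + 2*I*sqrt(17)) ≈ 1.7904e+7 - 791.38*I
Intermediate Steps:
E(F) = -3 + sqrt(2)*sqrt(F) (E(F) = -3 + sqrt(F + F) = -3 + sqrt(2*F) = -3 + sqrt(2)*sqrt(F))
H = sqrt(698 + 2*I*sqrt(17)) (H = sqrt(701 + (-3 + sqrt(2)*sqrt(-34))) = sqrt(701 + (-3 + sqrt(2)*(I*sqrt(34)))) = sqrt(701 + (-3 + 2*I*sqrt(17))) = sqrt(698 + 2*I*sqrt(17)) ≈ 26.42 + 0.1561*I)
(-3714 - 1357)*(-3557 + H) = (-3714 - 1357)*(-3557 + sqrt(698 + 2*I*sqrt(17))) = -5071*(-3557 + sqrt(698 + 2*I*sqrt(17))) = 18037547 - 5071*sqrt(698 + 2*I*sqrt(17))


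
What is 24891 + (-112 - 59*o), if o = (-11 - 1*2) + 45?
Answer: 22891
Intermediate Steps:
o = 32 (o = (-11 - 2) + 45 = -13 + 45 = 32)
24891 + (-112 - 59*o) = 24891 + (-112 - 59*32) = 24891 + (-112 - 1888) = 24891 - 2000 = 22891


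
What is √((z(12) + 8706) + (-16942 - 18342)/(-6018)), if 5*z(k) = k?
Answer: 2*√493122773490/15045 ≈ 93.350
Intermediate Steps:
z(k) = k/5
√((z(12) + 8706) + (-16942 - 18342)/(-6018)) = √(((⅕)*12 + 8706) + (-16942 - 18342)/(-6018)) = √((12/5 + 8706) - 35284*(-1/6018)) = √(43542/5 + 17642/3009) = √(131106088/15045) = 2*√493122773490/15045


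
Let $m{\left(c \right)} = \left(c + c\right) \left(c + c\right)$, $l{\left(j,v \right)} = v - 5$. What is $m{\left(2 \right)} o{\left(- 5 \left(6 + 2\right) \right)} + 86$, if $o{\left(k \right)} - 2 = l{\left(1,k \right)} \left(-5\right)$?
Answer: $3718$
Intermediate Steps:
$l{\left(j,v \right)} = -5 + v$
$m{\left(c \right)} = 4 c^{2}$ ($m{\left(c \right)} = 2 c 2 c = 4 c^{2}$)
$o{\left(k \right)} = 27 - 5 k$ ($o{\left(k \right)} = 2 + \left(-5 + k\right) \left(-5\right) = 2 - \left(-25 + 5 k\right) = 27 - 5 k$)
$m{\left(2 \right)} o{\left(- 5 \left(6 + 2\right) \right)} + 86 = 4 \cdot 2^{2} \left(27 - 5 \left(- 5 \left(6 + 2\right)\right)\right) + 86 = 4 \cdot 4 \left(27 - 5 \left(\left(-5\right) 8\right)\right) + 86 = 16 \left(27 - -200\right) + 86 = 16 \left(27 + 200\right) + 86 = 16 \cdot 227 + 86 = 3632 + 86 = 3718$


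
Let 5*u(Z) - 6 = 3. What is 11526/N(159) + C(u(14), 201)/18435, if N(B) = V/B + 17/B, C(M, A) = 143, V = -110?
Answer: -11261531497/571485 ≈ -19706.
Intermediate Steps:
u(Z) = 9/5 (u(Z) = 6/5 + (⅕)*3 = 6/5 + ⅗ = 9/5)
N(B) = -93/B (N(B) = -110/B + 17/B = -93/B)
11526/N(159) + C(u(14), 201)/18435 = 11526/((-93/159)) + 143/18435 = 11526/((-93*1/159)) + 143*(1/18435) = 11526/(-31/53) + 143/18435 = 11526*(-53/31) + 143/18435 = -610878/31 + 143/18435 = -11261531497/571485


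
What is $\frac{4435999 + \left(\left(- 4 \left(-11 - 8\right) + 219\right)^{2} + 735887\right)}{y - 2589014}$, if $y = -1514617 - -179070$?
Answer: $- \frac{5258911}{3924561} \approx -1.34$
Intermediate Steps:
$y = -1335547$ ($y = -1514617 + 179070 = -1335547$)
$\frac{4435999 + \left(\left(- 4 \left(-11 - 8\right) + 219\right)^{2} + 735887\right)}{y - 2589014} = \frac{4435999 + \left(\left(- 4 \left(-11 - 8\right) + 219\right)^{2} + 735887\right)}{-1335547 - 2589014} = \frac{4435999 + \left(\left(\left(-4\right) \left(-19\right) + 219\right)^{2} + 735887\right)}{-3924561} = \left(4435999 + \left(\left(76 + 219\right)^{2} + 735887\right)\right) \left(- \frac{1}{3924561}\right) = \left(4435999 + \left(295^{2} + 735887\right)\right) \left(- \frac{1}{3924561}\right) = \left(4435999 + \left(87025 + 735887\right)\right) \left(- \frac{1}{3924561}\right) = \left(4435999 + 822912\right) \left(- \frac{1}{3924561}\right) = 5258911 \left(- \frac{1}{3924561}\right) = - \frac{5258911}{3924561}$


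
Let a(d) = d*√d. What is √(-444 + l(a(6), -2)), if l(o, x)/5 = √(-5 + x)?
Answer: √(-444 + 5*I*√7) ≈ 0.3139 + 21.074*I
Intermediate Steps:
a(d) = d^(3/2)
l(o, x) = 5*√(-5 + x)
√(-444 + l(a(6), -2)) = √(-444 + 5*√(-5 - 2)) = √(-444 + 5*√(-7)) = √(-444 + 5*(I*√7)) = √(-444 + 5*I*√7)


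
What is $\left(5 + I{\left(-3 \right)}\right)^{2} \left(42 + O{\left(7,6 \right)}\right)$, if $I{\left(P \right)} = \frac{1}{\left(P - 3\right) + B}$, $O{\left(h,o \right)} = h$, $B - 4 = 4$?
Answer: $\frac{5929}{4} \approx 1482.3$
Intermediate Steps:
$B = 8$ ($B = 4 + 4 = 8$)
$I{\left(P \right)} = \frac{1}{5 + P}$ ($I{\left(P \right)} = \frac{1}{\left(P - 3\right) + 8} = \frac{1}{\left(-3 + P\right) + 8} = \frac{1}{5 + P}$)
$\left(5 + I{\left(-3 \right)}\right)^{2} \left(42 + O{\left(7,6 \right)}\right) = \left(5 + \frac{1}{5 - 3}\right)^{2} \left(42 + 7\right) = \left(5 + \frac{1}{2}\right)^{2} \cdot 49 = \left(\frac{11}{2}\right)^{2} \cdot 49 = \frac{121}{4} \cdot 49 = \frac{5929}{4}$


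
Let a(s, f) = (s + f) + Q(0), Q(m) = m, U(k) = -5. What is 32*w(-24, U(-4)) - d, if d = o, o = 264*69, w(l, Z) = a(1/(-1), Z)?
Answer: -18408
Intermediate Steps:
a(s, f) = f + s (a(s, f) = (s + f) + 0 = (f + s) + 0 = f + s)
w(l, Z) = -1 + Z (w(l, Z) = Z + 1/(-1) = Z - 1 = -1 + Z)
o = 18216
d = 18216
32*w(-24, U(-4)) - d = 32*(-1 - 5) - 1*18216 = 32*(-6) - 18216 = -192 - 18216 = -18408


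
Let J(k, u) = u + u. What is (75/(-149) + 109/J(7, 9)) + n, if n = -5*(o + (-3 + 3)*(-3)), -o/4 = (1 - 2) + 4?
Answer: 175811/2682 ≈ 65.552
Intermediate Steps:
J(k, u) = 2*u
o = -12 (o = -4*((1 - 2) + 4) = -4*(-1 + 4) = -4*3 = -12)
n = 60 (n = -5*(-12 + (-3 + 3)*(-3)) = -5*(-12 + 0*(-3)) = -5*(-12 + 0) = -5*(-12) = 60)
(75/(-149) + 109/J(7, 9)) + n = (75/(-149) + 109/((2*9))) + 60 = (75*(-1/149) + 109/18) + 60 = (-75/149 + 109*(1/18)) + 60 = (-75/149 + 109/18) + 60 = 14891/2682 + 60 = 175811/2682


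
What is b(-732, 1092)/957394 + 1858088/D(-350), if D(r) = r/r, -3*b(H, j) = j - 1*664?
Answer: 2668383453794/1436091 ≈ 1.8581e+6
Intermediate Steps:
b(H, j) = 664/3 - j/3 (b(H, j) = -(j - 1*664)/3 = -(j - 664)/3 = -(-664 + j)/3 = 664/3 - j/3)
D(r) = 1
b(-732, 1092)/957394 + 1858088/D(-350) = (664/3 - ⅓*1092)/957394 + 1858088/1 = (664/3 - 364)*(1/957394) + 1858088*1 = -428/3*1/957394 + 1858088 = -214/1436091 + 1858088 = 2668383453794/1436091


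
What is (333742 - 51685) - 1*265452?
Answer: 16605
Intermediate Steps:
(333742 - 51685) - 1*265452 = 282057 - 265452 = 16605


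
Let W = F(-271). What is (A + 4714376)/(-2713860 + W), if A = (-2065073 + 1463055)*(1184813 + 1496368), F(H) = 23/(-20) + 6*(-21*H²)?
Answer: 32282290177640/239348543 ≈ 1.3488e+5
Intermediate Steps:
F(H) = -23/20 - 126*H² (F(H) = 23*(-1/20) - 126*H² = -23/20 - 126*H²)
W = -185071343/20 (W = -23/20 - 126*(-271)² = -23/20 - 126*73441 = -23/20 - 9253566 = -185071343/20 ≈ -9.2536e+6)
A = -1614119223258 (A = -602018*2681181 = -1614119223258)
(A + 4714376)/(-2713860 + W) = (-1614119223258 + 4714376)/(-2713860 - 185071343/20) = -1614114508882/(-239348543/20) = -1614114508882*(-20/239348543) = 32282290177640/239348543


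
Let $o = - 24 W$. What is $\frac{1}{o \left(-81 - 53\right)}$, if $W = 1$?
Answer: $\frac{1}{3216} \approx 0.00031095$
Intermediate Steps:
$o = -24$ ($o = \left(-24\right) 1 = -24$)
$\frac{1}{o \left(-81 - 53\right)} = \frac{1}{\left(-24\right) \left(-81 - 53\right)} = \frac{1}{\left(-24\right) \left(-134\right)} = \frac{1}{3216}$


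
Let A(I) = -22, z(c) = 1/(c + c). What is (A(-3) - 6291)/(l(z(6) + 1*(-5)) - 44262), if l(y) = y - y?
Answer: 6313/44262 ≈ 0.14263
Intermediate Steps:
z(c) = 1/(2*c)
l(y) = 0
(A(-3) - 6291)/(l(z(6) + 1*(-5)) - 44262) = (-22 - 6291)/(0 - 44262) = -6313/(-44262) = -6313*(-1/44262) = 6313/44262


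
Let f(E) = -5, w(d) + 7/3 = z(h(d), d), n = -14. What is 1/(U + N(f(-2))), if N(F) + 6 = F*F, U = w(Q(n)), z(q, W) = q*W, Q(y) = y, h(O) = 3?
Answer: -3/76 ≈ -0.039474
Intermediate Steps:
z(q, W) = W*q
w(d) = -7/3 + 3*d (w(d) = -7/3 + d*3 = -7/3 + 3*d)
U = -133/3 (U = -7/3 + 3*(-14) = -7/3 - 42 = -133/3 ≈ -44.333)
N(F) = -6 + F**2 (N(F) = -6 + F*F = -6 + F**2)
1/(U + N(f(-2))) = 1/(-133/3 + (-6 + (-5)**2)) = 1/(-133/3 + (-6 + 25)) = 1/(-133/3 + 19) = 1/(-76/3) = -3/76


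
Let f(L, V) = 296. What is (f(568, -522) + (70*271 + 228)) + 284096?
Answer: 303590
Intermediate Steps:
(f(568, -522) + (70*271 + 228)) + 284096 = (296 + (70*271 + 228)) + 284096 = (296 + (18970 + 228)) + 284096 = (296 + 19198) + 284096 = 19494 + 284096 = 303590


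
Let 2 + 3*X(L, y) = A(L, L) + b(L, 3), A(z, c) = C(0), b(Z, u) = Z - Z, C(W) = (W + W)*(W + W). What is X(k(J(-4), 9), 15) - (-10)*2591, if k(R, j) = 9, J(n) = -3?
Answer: 77728/3 ≈ 25909.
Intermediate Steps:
C(W) = 4*W² (C(W) = (2*W)*(2*W) = 4*W²)
b(Z, u) = 0
A(z, c) = 0 (A(z, c) = 4*0² = 4*0 = 0)
X(L, y) = -⅔ (X(L, y) = -⅔ + (0 + 0)/3 = -⅔ + (⅓)*0 = -⅔ + 0 = -⅔)
X(k(J(-4), 9), 15) - (-10)*2591 = -⅔ - (-10)*2591 = -⅔ - 1*(-25910) = -⅔ + 25910 = 77728/3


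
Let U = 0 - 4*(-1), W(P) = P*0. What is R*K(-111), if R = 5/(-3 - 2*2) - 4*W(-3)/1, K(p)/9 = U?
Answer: -180/7 ≈ -25.714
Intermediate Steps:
W(P) = 0
U = 4 (U = 0 + 4 = 4)
K(p) = 36 (K(p) = 9*4 = 36)
R = -5/7 (R = 5/(-3 - 2*2) - 4*0/1 = 5/(-3 - 4) + 0*1 = 5/(-7) + 0 = 5*(-1/7) + 0 = -5/7 + 0 = -5/7 ≈ -0.71429)
R*K(-111) = -5/7*36 = -180/7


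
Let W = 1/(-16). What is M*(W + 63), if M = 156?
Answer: 39273/4 ≈ 9818.3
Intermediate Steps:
W = -1/16 ≈ -0.062500
M*(W + 63) = 156*(-1/16 + 63) = 156*(1007/16) = 39273/4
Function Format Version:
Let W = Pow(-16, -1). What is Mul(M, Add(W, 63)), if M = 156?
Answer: Rational(39273, 4) ≈ 9818.3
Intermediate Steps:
W = Rational(-1, 16) ≈ -0.062500
Mul(M, Add(W, 63)) = Mul(156, Add(Rational(-1, 16), 63)) = Mul(156, Rational(1007, 16)) = Rational(39273, 4)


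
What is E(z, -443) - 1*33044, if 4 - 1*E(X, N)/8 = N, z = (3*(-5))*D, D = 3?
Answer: -29468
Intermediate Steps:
z = -45 (z = (3*(-5))*3 = -15*3 = -45)
E(X, N) = 32 - 8*N
E(z, -443) - 1*33044 = (32 - 8*(-443)) - 1*33044 = (32 + 3544) - 33044 = 3576 - 33044 = -29468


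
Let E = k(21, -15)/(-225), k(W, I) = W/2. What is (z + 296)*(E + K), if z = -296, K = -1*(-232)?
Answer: 0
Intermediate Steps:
k(W, I) = W/2 (k(W, I) = W*(1/2) = W/2)
K = 232
E = -7/150 (E = ((1/2)*21)/(-225) = (21/2)*(-1/225) = -7/150 ≈ -0.046667)
(z + 296)*(E + K) = (-296 + 296)*(-7/150 + 232) = 0*(34793/150) = 0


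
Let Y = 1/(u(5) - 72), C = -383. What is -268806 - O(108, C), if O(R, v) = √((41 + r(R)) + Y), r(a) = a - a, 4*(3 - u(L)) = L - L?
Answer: -268806 - 2*√48783/69 ≈ -2.6881e+5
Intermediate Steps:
u(L) = 3 (u(L) = 3 - (L - L)/4 = 3 - ¼*0 = 3 + 0 = 3)
r(a) = 0
Y = -1/69 (Y = 1/(3 - 72) = 1/(-69) = -1/69 ≈ -0.014493)
O(R, v) = 2*√48783/69 (O(R, v) = √((41 + 0) - 1/69) = √(41 - 1/69) = √(2828/69) = 2*√48783/69)
-268806 - O(108, C) = -268806 - 2*√48783/69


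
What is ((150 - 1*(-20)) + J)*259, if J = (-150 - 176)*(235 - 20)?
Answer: -18109280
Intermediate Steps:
J = -70090 (J = -326*215 = -70090)
((150 - 1*(-20)) + J)*259 = ((150 - 1*(-20)) - 70090)*259 = ((150 + 20) - 70090)*259 = (170 - 70090)*259 = -69920*259 = -18109280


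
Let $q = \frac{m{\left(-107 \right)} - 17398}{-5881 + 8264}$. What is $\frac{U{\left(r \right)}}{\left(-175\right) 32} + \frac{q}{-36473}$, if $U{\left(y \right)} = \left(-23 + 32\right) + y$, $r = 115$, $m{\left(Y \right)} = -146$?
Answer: $- \frac{2669808329}{121681222600} \approx -0.021941$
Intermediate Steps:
$U{\left(y \right)} = 9 + y$
$q = - \frac{17544}{2383}$ ($q = \frac{-146 - 17398}{-5881 + 8264} = - \frac{17544}{2383} \approx -7.3622$)
$\frac{U{\left(r \right)}}{\left(-175\right) 32} + \frac{q}{-36473} = \frac{9 + 115}{\left(-175\right) 32} - \frac{17544}{2383 \left(-36473\right)} = \frac{124}{-5600} - - \frac{17544}{86915159} = 124 \left(- \frac{1}{5600}\right) + \frac{17544}{86915159} = - \frac{31}{1400} + \frac{17544}{86915159} = - \frac{2669808329}{121681222600}$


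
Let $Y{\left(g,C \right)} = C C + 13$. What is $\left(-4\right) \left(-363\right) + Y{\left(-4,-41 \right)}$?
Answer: $3146$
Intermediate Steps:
$Y{\left(g,C \right)} = 13 + C^{2}$ ($Y{\left(g,C \right)} = C^{2} + 13 = 13 + C^{2}$)
$\left(-4\right) \left(-363\right) + Y{\left(-4,-41 \right)} = \left(-4\right) \left(-363\right) + \left(13 + \left(-41\right)^{2}\right) = 1452 + \left(13 + 1681\right) = 1452 + 1694 = 3146$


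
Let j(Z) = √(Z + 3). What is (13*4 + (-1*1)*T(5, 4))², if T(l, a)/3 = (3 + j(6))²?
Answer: 3136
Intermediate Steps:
j(Z) = √(3 + Z)
T(l, a) = 108 (T(l, a) = 3*(3 + √(3 + 6))² = 3*(3 + √9)² = 3*(3 + 3)² = 3*6² = 3*36 = 108)
(13*4 + (-1*1)*T(5, 4))² = (13*4 - 1*1*108)² = (52 - 1*108)² = (52 - 108)² = (-56)² = 3136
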